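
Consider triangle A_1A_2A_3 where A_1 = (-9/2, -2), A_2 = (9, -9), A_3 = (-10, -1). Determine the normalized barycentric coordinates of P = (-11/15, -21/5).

(8/15, 1/3, 2/15)

Signed area of the reference triangle: [A_1A_2A_3] = ½·((-9/2)·(-9−(-1)) + 9·(-1−(-2)) + (-10)·(-2−(-9))) = ½·(36 + 9 − 70) = -25/2.
[PA_2A_3] = ½·((-11/15)·(-9−(-1)) + 9·(-1−(-21/5)) + (-10)·(-21/5−(-9))) = ½·(88/15 + 144/5 − 48) = -20/3, so the A_1-coordinate is (-20/3)/(-25/2) = 8/15.
[A_1PA_3] = ½·((-9/2)·(-21/5−(-1)) + (-11/15)·(-1−(-2)) + (-10)·(-2−(-21/5))) = ½·(72/5 − 11/15 − 22) = -25/6, so the A_2-coordinate is 1/3.
[A_1A_2P] = ½·((-9/2)·(-9−(-21/5)) + 9·(-21/5−(-2)) + (-11/15)·(-2−(-9))) = ½·(108/5 − 99/5 − 77/15) = -5/3, so the A_3-coordinate is 2/15.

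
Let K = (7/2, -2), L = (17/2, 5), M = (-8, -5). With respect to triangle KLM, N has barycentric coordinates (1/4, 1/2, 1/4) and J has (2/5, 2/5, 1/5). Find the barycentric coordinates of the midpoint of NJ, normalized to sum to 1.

(13/40, 9/20, 9/40)

Since both coordinate triples sum to 1, the midpoint's barycentrics are the componentwise average.
(1/4+2/5)/2 = 13/40; similarly 9/20 and 9/40.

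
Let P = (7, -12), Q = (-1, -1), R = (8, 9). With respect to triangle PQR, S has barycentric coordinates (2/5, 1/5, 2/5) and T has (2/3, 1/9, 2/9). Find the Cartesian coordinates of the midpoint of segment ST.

(91/15, -169/45)

Barycentric coordinates of the midpoint are the average: (8/15, 7/45, 14/45).
Converting: (8/15)·P + (7/45)·Q + (14/45)·R = (91/15, -169/45).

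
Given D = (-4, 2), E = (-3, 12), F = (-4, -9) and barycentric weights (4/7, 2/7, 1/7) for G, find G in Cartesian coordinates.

G = (4/7)·D + (2/7)·E + (1/7)·F.
x-coordinate: (4/7)·(-4) + (2/7)·(-3) + (1/7)·(-4) = -26/7.
y-coordinate: (4/7)·2 + (2/7)·12 + (1/7)·(-9) = 23/7.

(-26/7, 23/7)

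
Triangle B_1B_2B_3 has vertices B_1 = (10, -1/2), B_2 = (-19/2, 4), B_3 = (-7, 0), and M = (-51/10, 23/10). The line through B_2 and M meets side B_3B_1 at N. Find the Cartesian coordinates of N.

(3/2, -1/4)

Barycentric coordinates of M with respect to B_1B_2B_3: (1/5, 3/5, 1/5).
On side B_3B_1 the B_2-coordinate is zero; dropping M's B_2-weight 3/5 and renormalizing the remaining 1/5 : 1/5 gives weights 1/2, 1/2 on B_3, B_1.
N = (1/2)·(-7, 0) + (1/2)·(10, -1/2) = (3/2, -1/4).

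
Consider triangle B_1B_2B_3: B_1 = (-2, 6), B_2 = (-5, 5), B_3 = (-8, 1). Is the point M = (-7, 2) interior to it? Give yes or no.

Barycentric coordinates of M: (1/9, 1/9, 7/9).
The three coordinates are positive, positive, positive; a point is interior exactly when all three are positive.

yes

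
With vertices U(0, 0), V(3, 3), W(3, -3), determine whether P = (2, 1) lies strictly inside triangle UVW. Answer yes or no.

yes

Barycentric coordinates of P: (1/3, 1/2, 1/6).
The three coordinates are positive, positive, positive; a point is interior exactly when all three are positive.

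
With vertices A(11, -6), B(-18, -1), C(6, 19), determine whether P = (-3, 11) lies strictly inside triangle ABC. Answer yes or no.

Barycentric coordinates of P: (3/175, 53/140, 423/700).
The three coordinates are positive, positive, positive; a point is interior exactly when all three are positive.

yes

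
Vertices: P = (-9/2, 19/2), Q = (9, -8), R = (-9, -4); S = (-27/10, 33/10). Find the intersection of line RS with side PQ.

Barycentric coordinates of S with respect to PQR: (3/5, 1/5, 1/5).
On side PQ the R-coordinate is zero; dropping S's R-weight 1/5 and renormalizing the remaining 3/5 : 1/5 gives weights 3/4, 1/4 on P, Q.
T = (3/4)·(-9/2, 19/2) + (1/4)·(9, -8) = (-9/8, 41/8).

(-9/8, 41/8)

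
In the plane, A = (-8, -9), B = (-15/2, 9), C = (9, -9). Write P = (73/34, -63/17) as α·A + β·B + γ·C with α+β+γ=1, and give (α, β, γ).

(2/17, 5/17, 10/17)

Signed area of the reference triangle: [ABC] = ½·((-8)·(9−(-9)) + (-15/2)·(-9−(-9)) + 9·(-9−9)) = ½·(-144 + 0 − 162) = -153.
[PBC] = ½·((73/34)·(9−(-9)) + (-15/2)·(-9−(-63/17)) + 9·(-63/17−9)) = ½·(657/17 + 675/17 − 1944/17) = -18, so the A-coordinate is (-18)/(-153) = 2/17.
[APC] = ½·((-8)·(-63/17−(-9)) + (73/34)·(-9−(-9)) + 9·(-9−(-63/17))) = ½·(-720/17 + 0 − 810/17) = -45, so the B-coordinate is 5/17.
[ABP] = ½·((-8)·(9−(-63/17)) + (-15/2)·(-63/17−(-9)) + (73/34)·(-9−9)) = ½·(-1728/17 − 675/17 − 657/17) = -90, so the C-coordinate is 10/17.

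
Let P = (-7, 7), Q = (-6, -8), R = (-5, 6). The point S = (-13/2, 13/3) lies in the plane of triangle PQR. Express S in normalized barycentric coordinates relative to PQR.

Signed area of the reference triangle: [PQR] = ½·((-7)·(-8−6) + (-6)·(6−7) + (-5)·(7−(-8))) = ½·(98 + 6 − 75) = 29/2.
[SQR] = ½·((-13/2)·(-8−6) + (-6)·(6−(13/3)) + (-5)·(13/3−(-8))) = ½·(91 − 10 − 185/3) = 29/3, so the P-coordinate is (29/3)/(29/2) = 2/3.
[PSR] = ½·((-7)·(13/3−6) + (-13/2)·(6−7) + (-5)·(7−(13/3))) = ½·(35/3 + 13/2 − 40/3) = 29/12, so the Q-coordinate is 1/6.
[PQS] = ½·((-7)·(-8−(13/3)) + (-6)·(13/3−7) + (-13/2)·(7−(-8))) = ½·(259/3 + 16 − 195/2) = 29/12, so the R-coordinate is 1/6.

(2/3, 1/6, 1/6)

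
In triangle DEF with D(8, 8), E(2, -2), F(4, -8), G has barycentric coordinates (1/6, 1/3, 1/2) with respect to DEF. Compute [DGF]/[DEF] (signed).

The signed ratio [DGF]/[DEF] equals the barycentric coordinate of G at vertex E, which is 1/3.

1/3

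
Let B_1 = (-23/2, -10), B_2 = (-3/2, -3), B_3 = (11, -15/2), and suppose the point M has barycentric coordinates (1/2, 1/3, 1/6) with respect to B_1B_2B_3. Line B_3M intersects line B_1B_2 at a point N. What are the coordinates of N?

(-15/2, -36/5)

Line B_3M meets B_1B_2 where the B_3-coordinate vanishes; zeroing M's B_3-weight and renormalizing leaves B_1, B_2-weights 1/2 : 1/3 → (3/5, 2/5).
So N = (3/5)·B_1 + (2/5)·B_2 = (-15/2, -36/5).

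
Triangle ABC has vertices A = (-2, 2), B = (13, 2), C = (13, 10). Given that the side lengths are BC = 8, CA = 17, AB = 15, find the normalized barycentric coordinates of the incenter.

The incenter has barycentric coordinates proportional to the opposite side lengths: (8 : 17 : 15).
Normalizing by 8+17+15 = 40 gives (1/5, 17/40, 3/8).

(1/5, 17/40, 3/8)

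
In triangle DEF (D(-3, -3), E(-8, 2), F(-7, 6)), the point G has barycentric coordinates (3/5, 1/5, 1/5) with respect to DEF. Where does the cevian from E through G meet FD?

Line EG meets FD where the E-coordinate vanishes; zeroing G's E-weight and renormalizing leaves F, D-weights 1/5 : 3/5 → (1/4, 3/4).
So H = (1/4)·F + (3/4)·D = (-4, -3/4).

(-4, -3/4)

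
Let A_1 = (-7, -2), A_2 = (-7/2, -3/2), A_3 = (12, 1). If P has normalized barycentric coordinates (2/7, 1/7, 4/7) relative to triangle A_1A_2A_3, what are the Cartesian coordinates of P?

P = (2/7)·A_1 + (1/7)·A_2 + (4/7)·A_3.
x-coordinate: (2/7)·(-7) + (1/7)·(-7/2) + (4/7)·12 = 61/14.
y-coordinate: (2/7)·(-2) + (1/7)·(-3/2) + (4/7)·1 = -3/14.

(61/14, -3/14)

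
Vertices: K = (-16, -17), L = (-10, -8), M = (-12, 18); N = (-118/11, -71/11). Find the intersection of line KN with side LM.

(-51/5, -27/5)

Barycentric coordinates of N with respect to KLM: (1/11, 9/11, 1/11).
On side LM the K-coordinate is zero; dropping N's K-weight 1/11 and renormalizing the remaining 9/11 : 1/11 gives weights 9/10, 1/10 on L, M.
J = (9/10)·(-10, -8) + (1/10)·(-12, 18) = (-51/5, -27/5).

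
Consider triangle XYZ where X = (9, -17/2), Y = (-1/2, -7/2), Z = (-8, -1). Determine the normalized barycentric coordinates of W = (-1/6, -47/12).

Signed area of the reference triangle: [XYZ] = ½·(9·(-7/2−(-1)) + (-1/2)·(-1−(-17/2)) + (-8)·(-17/2−(-7/2))) = ½·(-45/2 − 15/4 + 40) = 55/8.
[WYZ] = ½·((-1/6)·(-7/2−(-1)) + (-1/2)·(-1−(-47/12)) + (-8)·(-47/12−(-7/2))) = ½·(5/12 − 35/24 + 10/3) = 55/48, so the X-coordinate is (55/48)/(55/8) = 1/6.
[XWZ] = ½·(9·(-47/12−(-1)) + (-1/6)·(-1−(-17/2)) + (-8)·(-17/2−(-47/12))) = ½·(-105/4 − 5/4 + 110/3) = 55/12, so the Y-coordinate is 2/3.
[XYW] = ½·(9·(-7/2−(-47/12)) + (-1/2)·(-47/12−(-17/2)) + (-1/6)·(-17/2−(-7/2))) = ½·(15/4 − 55/24 + 5/6) = 55/48, so the Z-coordinate is 1/6.
Check: 1/6 + 2/3 + 1/6 = 1.

(1/6, 2/3, 1/6)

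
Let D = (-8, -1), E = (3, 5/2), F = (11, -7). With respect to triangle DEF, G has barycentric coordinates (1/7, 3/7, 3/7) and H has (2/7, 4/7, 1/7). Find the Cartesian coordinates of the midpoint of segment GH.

(41/14, -27/28)

Barycentric coordinates of the midpoint are the average: (3/14, 1/2, 2/7).
Converting: (3/14)·D + (1/2)·E + (2/7)·F = (41/14, -27/28).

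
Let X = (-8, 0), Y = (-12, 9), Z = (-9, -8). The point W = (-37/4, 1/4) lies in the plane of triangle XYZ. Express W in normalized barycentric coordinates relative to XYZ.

Signed area of the reference triangle: [XYZ] = ½·((-8)·(9−(-8)) + (-12)·(-8−0) + (-9)·(0−9)) = ½·(-136 + 96 + 81) = 41/2.
[WYZ] = ½·((-37/4)·(9−(-8)) + (-12)·(-8−(1/4)) + (-9)·(1/4−9)) = ½·(-629/4 + 99 + 315/4) = 41/4, so the X-coordinate is (41/4)/(41/2) = 1/2.
[XWZ] = ½·((-8)·(1/4−(-8)) + (-37/4)·(-8−0) + (-9)·(0−(1/4))) = ½·(-66 + 74 + 9/4) = 41/8, so the Y-coordinate is 1/4.
[XYW] = ½·((-8)·(9−(1/4)) + (-12)·(1/4−0) + (-37/4)·(0−9)) = ½·(-70 − 3 + 333/4) = 41/8, so the Z-coordinate is 1/4.
Check: 1/2 + 1/4 + 1/4 = 1.

(1/2, 1/4, 1/4)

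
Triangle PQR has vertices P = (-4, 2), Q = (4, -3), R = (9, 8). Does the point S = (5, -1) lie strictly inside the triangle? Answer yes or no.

no

Barycentric coordinates of S: (-1/113, 93/113, 21/113).
The three coordinates are negative, positive, positive; a point is interior exactly when all three are positive.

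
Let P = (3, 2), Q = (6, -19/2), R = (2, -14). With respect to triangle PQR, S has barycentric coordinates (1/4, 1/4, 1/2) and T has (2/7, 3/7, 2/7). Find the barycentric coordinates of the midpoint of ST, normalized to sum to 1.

(15/56, 19/56, 11/28)

Since both coordinate triples sum to 1, the midpoint's barycentrics are the componentwise average.
(1/4+2/7)/2 = 15/56; similarly 19/56 and 11/28.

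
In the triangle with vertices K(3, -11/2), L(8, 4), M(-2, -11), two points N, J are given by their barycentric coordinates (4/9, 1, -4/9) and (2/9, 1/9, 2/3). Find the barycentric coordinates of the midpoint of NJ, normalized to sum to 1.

(1/3, 5/9, 1/9)

Since both coordinate triples sum to 1, the midpoint's barycentrics are the componentwise average.
(4/9+2/9)/2 = 1/3; similarly 5/9 and 1/9.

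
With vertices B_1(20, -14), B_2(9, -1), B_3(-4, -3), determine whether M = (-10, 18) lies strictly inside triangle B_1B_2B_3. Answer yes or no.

no

Barycentric coordinates of M: (-285/191, 438/191, 38/191).
The three coordinates are negative, positive, positive; a point is interior exactly when all three are positive.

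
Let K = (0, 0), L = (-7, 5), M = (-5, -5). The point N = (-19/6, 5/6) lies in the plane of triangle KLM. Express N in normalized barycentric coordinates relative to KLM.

Signed area of the reference triangle: [KLM] = ½·(0·(5−(-5)) + (-7)·(-5−0) + (-5)·(0−5)) = ½·(0 + 35 + 25) = 30.
[NLM] = ½·((-19/6)·(5−(-5)) + (-7)·(-5−(5/6)) + (-5)·(5/6−5)) = ½·(-95/3 + 245/6 + 125/6) = 15, so the K-coordinate is 15/30 = 1/2.
[KNM] = ½·(0·(5/6−(-5)) + (-19/6)·(-5−0) + (-5)·(0−(5/6))) = ½·(0 + 95/6 + 25/6) = 10, so the L-coordinate is 1/3.
[KLN] = ½·(0·(5−(5/6)) + (-7)·(5/6−0) + (-19/6)·(0−5)) = ½·(0 − 35/6 + 95/6) = 5, so the M-coordinate is 1/6.
Check: 1/2 + 1/3 + 1/6 = 1.

(1/2, 1/3, 1/6)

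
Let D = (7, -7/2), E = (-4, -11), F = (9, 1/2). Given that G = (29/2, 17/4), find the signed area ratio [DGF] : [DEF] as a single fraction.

[DEF] = ½·(7·(-11−(1/2)) + (-4)·(1/2−(-7/2)) + 9·(-7/2−(-11))) = ½·(-161/2 − 16 + 135/2) = -29/2.
[DGF] = ½·(7·(17/4−(1/2)) + (29/2)·(1/2−(-7/2)) + 9·(-7/2−(17/4))) = ½·(105/4 + 58 − 279/4) = 29/4, so the ratio is (29/4)/(-29/2) = -1/2.

-1/2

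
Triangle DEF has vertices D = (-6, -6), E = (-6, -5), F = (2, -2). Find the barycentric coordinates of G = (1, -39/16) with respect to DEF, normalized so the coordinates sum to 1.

Signed area of the reference triangle: [DEF] = ½·((-6)·(-5−(-2)) + (-6)·(-2−(-6)) + 2·(-6−(-5))) = ½·(18 − 24 − 2) = -4.
[GEF] = ½·(1·(-5−(-2)) + (-6)·(-2−(-39/16)) + 2·(-39/16−(-5))) = ½·(-3 − 21/8 + 41/8) = -1/4, so the D-coordinate is (-1/4)/(-4) = 1/16.
[DGF] = ½·((-6)·(-39/16−(-2)) + 1·(-2−(-6)) + 2·(-6−(-39/16))) = ½·(21/8 + 4 − 57/8) = -1/4, so the E-coordinate is 1/16.
[DEG] = ½·((-6)·(-5−(-39/16)) + (-6)·(-39/16−(-6)) + 1·(-6−(-5))) = ½·(123/8 − 171/8 − 1) = -7/2, so the F-coordinate is 7/8.

(1/16, 1/16, 7/8)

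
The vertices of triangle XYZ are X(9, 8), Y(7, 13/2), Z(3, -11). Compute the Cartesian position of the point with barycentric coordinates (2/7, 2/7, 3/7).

W = (2/7)·X + (2/7)·Y + (3/7)·Z.
x-coordinate: (2/7)·9 + (2/7)·7 + (3/7)·3 = 41/7.
y-coordinate: (2/7)·8 + (2/7)·(13/2) + (3/7)·(-11) = -4/7.

(41/7, -4/7)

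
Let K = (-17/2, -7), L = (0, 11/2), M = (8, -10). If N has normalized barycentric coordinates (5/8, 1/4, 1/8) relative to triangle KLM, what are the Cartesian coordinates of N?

(-69/16, -17/4)

N = (5/8)·K + (1/4)·L + (1/8)·M.
x-coordinate: (5/8)·(-17/2) + (1/4)·0 + (1/8)·8 = -69/16.
y-coordinate: (5/8)·(-7) + (1/4)·(11/2) + (1/8)·(-10) = -17/4.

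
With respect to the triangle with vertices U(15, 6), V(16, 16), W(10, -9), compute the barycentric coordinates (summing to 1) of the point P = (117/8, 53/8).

Signed area of the reference triangle: [UVW] = ½·(15·(16−(-9)) + 16·(-9−6) + 10·(6−16)) = ½·(375 − 240 − 100) = 35/2.
[PVW] = ½·((117/8)·(16−(-9)) + 16·(-9−(53/8)) + 10·(53/8−16)) = ½·(2925/8 − 250 − 375/4) = 175/16, so the U-coordinate is (175/16)/(35/2) = 5/8.
[UPW] = ½·(15·(53/8−(-9)) + (117/8)·(-9−6) + 10·(6−(53/8))) = ½·(1875/8 − 1755/8 − 25/4) = 35/8, so the V-coordinate is 1/4.
[UVP] = ½·(15·(16−(53/8)) + 16·(53/8−6) + (117/8)·(6−16)) = ½·(1125/8 + 10 − 585/4) = 35/16, so the W-coordinate is 1/8.

(5/8, 1/4, 1/8)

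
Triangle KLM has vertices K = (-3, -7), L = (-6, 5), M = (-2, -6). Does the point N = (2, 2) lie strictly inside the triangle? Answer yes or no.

Barycentric coordinates of N: (-76/15, 4/15, 29/5).
The three coordinates are negative, positive, positive; a point is interior exactly when all three are positive.

no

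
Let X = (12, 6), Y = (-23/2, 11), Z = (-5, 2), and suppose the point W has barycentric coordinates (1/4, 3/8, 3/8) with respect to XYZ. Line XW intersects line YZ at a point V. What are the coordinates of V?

Line XW meets YZ where the X-coordinate vanishes; zeroing W's X-weight and renormalizing leaves Y, Z-weights 3/8 : 3/8 → (1/2, 1/2).
So V = (1/2)·Y + (1/2)·Z = (-33/4, 13/2).

(-33/4, 13/2)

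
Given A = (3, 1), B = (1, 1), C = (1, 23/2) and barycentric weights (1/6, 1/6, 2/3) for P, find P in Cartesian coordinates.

(4/3, 8)

P = (1/6)·A + (1/6)·B + (2/3)·C.
x-coordinate: (1/6)·3 + (1/6)·1 + (2/3)·1 = 4/3.
y-coordinate: (1/6)·1 + (1/6)·1 + (2/3)·(23/2) = 8.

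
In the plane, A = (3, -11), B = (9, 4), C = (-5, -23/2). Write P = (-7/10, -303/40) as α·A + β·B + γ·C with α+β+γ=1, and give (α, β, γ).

(1/10, 1/4, 13/20)

Signed area of the reference triangle: [ABC] = ½·(3·(4−(-23/2)) + 9·(-23/2−(-11)) + (-5)·(-11−4)) = ½·(93/2 − 9/2 + 75) = 117/2.
[PBC] = ½·((-7/10)·(4−(-23/2)) + 9·(-23/2−(-303/40)) + (-5)·(-303/40−4)) = ½·(-217/20 − 1413/40 + 463/8) = 117/20, so the A-coordinate is (117/20)/(117/2) = 1/10.
[APC] = ½·(3·(-303/40−(-23/2)) + (-7/10)·(-23/2−(-11)) + (-5)·(-11−(-303/40))) = ½·(471/40 + 7/20 + 137/8) = 117/8, so the B-coordinate is 1/4.
[ABP] = ½·(3·(4−(-303/40)) + 9·(-303/40−(-11)) + (-7/10)·(-11−4)) = ½·(1389/40 + 1233/40 + 21/2) = 1521/40, so the C-coordinate is 13/20.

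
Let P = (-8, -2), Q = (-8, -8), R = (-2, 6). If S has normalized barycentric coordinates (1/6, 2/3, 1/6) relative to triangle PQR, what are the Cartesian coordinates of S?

(-7, -14/3)

S = (1/6)·P + (2/3)·Q + (1/6)·R.
x-coordinate: (1/6)·(-8) + (2/3)·(-8) + (1/6)·(-2) = -7.
y-coordinate: (1/6)·(-2) + (2/3)·(-8) + (1/6)·6 = -14/3.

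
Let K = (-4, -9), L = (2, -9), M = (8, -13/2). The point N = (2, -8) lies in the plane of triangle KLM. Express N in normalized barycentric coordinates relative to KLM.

Signed area of the reference triangle: [KLM] = ½·((-4)·(-9−(-13/2)) + 2·(-13/2−(-9)) + 8·(-9−(-9))) = ½·(10 + 5 + 0) = 15/2.
[NLM] = ½·(2·(-9−(-13/2)) + 2·(-13/2−(-8)) + 8·(-8−(-9))) = ½·(-5 + 3 + 8) = 3, so the K-coordinate is 3/(15/2) = 2/5.
[KNM] = ½·((-4)·(-8−(-13/2)) + 2·(-13/2−(-9)) + 8·(-9−(-8))) = ½·(6 + 5 − 8) = 3/2, so the L-coordinate is 1/5.
[KLN] = ½·((-4)·(-9−(-8)) + 2·(-8−(-9)) + 2·(-9−(-9))) = ½·(4 + 2 + 0) = 3, so the M-coordinate is 2/5.
Check: 2/5 + 1/5 + 2/5 = 1.

(2/5, 1/5, 2/5)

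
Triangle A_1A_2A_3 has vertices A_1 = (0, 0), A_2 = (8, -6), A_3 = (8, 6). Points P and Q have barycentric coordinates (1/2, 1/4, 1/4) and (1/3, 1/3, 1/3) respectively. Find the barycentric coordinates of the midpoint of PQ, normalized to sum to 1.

Since both coordinate triples sum to 1, the midpoint's barycentrics are the componentwise average.
(1/2+1/3)/2 = 5/12; similarly 7/24 and 7/24.

(5/12, 7/24, 7/24)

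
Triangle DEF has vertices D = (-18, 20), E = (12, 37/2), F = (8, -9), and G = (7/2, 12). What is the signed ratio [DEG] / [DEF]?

1/4

[DEF] = ½·((-18)·(37/2−(-9)) + 12·(-9−20) + 8·(20−(37/2))) = ½·(-495 − 348 + 12) = -831/2.
[DEG] = ½·((-18)·(37/2−12) + 12·(12−20) + (7/2)·(20−(37/2))) = ½·(-117 − 96 + 21/4) = -831/8, so the ratio is (-831/8)/(-831/2) = 1/4.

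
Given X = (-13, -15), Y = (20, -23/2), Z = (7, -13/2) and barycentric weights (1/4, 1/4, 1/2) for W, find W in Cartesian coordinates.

(21/4, -79/8)

W = (1/4)·X + (1/4)·Y + (1/2)·Z.
x-coordinate: (1/4)·(-13) + (1/4)·20 + (1/2)·7 = 21/4.
y-coordinate: (1/4)·(-15) + (1/4)·(-23/2) + (1/2)·(-13/2) = -79/8.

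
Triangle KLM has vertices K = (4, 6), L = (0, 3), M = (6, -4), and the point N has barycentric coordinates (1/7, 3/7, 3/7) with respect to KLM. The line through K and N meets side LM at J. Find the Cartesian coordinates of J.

(3, -1/2)

Line KN meets LM where the K-coordinate vanishes; zeroing N's K-weight and renormalizing leaves L, M-weights 3/7 : 3/7 → (1/2, 1/2).
So J = (1/2)·L + (1/2)·M = (3, -1/2).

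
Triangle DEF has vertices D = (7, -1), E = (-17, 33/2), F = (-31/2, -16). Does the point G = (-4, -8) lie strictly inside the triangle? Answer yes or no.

yes

Barycentric coordinates of G: (1543/3015, 2/201, 1442/3015).
The three coordinates are positive, positive, positive; a point is interior exactly when all three are positive.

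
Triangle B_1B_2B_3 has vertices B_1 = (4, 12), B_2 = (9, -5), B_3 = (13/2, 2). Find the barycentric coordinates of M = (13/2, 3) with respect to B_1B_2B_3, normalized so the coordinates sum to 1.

Signed area of the reference triangle: [B_1B_2B_3] = ½·(4·(-5−2) + 9·(2−12) + (13/2)·(12−(-5))) = ½·(-28 − 90 + 221/2) = -15/4.
[MB_2B_3] = ½·((13/2)·(-5−2) + 9·(2−3) + (13/2)·(3−(-5))) = ½·(-91/2 − 9 + 52) = -5/4, so the B_1-coordinate is (-5/4)/(-15/4) = 1/3.
[B_1MB_3] = ½·(4·(3−2) + (13/2)·(2−12) + (13/2)·(12−3)) = ½·(4 − 65 + 117/2) = -5/4, so the B_2-coordinate is 1/3.
[B_1B_2M] = ½·(4·(-5−3) + 9·(3−12) + (13/2)·(12−(-5))) = ½·(-32 − 81 + 221/2) = -5/4, so the B_3-coordinate is 1/3.

(1/3, 1/3, 1/3)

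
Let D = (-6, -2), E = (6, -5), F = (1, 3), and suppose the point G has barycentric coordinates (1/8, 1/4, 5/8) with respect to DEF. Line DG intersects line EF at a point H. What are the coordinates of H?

(17/7, 5/7)

Line DG meets EF where the D-coordinate vanishes; zeroing G's D-weight and renormalizing leaves E, F-weights 1/4 : 5/8 → (2/7, 5/7).
So H = (2/7)·E + (5/7)·F = (17/7, 5/7).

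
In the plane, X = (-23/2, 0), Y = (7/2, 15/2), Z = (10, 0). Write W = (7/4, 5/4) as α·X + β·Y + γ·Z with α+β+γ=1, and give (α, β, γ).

Signed area of the reference triangle: [XYZ] = ½·((-23/2)·(15/2−0) + (7/2)·(0−0) + 10·(0−(15/2))) = ½·(-345/4 + 0 − 75) = -645/8.
[WYZ] = ½·((7/4)·(15/2−0) + (7/2)·(0−(5/4)) + 10·(5/4−(15/2))) = ½·(105/8 − 35/8 − 125/2) = -215/8, so the X-coordinate is (-215/8)/(-645/8) = 1/3.
[XWZ] = ½·((-23/2)·(5/4−0) + (7/4)·(0−0) + 10·(0−(5/4))) = ½·(-115/8 + 0 − 25/2) = -215/16, so the Y-coordinate is 1/6.
[XYW] = ½·((-23/2)·(15/2−(5/4)) + (7/2)·(5/4−0) + (7/4)·(0−(15/2))) = ½·(-575/8 + 35/8 − 105/8) = -645/16, so the Z-coordinate is 1/2.
Check: 1/3 + 1/6 + 1/2 = 1.

(1/3, 1/6, 1/2)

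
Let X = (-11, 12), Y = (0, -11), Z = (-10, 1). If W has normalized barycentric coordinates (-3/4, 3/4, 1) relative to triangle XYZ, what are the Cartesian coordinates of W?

W = (-3/4)·X + (3/4)·Y + 1·Z.
x-coordinate: (-3/4)·(-11) + (3/4)·0 + 1·(-10) = -7/4.
y-coordinate: (-3/4)·12 + (3/4)·(-11) + 1·1 = -65/4.

(-7/4, -65/4)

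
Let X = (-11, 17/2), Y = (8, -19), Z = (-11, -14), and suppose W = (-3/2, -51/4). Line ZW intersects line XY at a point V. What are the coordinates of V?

Barycentric coordinates of W with respect to XYZ: (1/6, 1/2, 1/3).
On side XY the Z-coordinate is zero; dropping W's Z-weight 1/3 and renormalizing the remaining 1/6 : 1/2 gives weights 1/4, 3/4 on X, Y.
V = (1/4)·(-11, 17/2) + (3/4)·(8, -19) = (13/4, -97/8).

(13/4, -97/8)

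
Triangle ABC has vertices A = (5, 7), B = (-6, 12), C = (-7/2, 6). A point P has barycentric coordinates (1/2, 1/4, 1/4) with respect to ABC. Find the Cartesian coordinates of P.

P = (1/2)·A + (1/4)·B + (1/4)·C.
x-coordinate: (1/2)·5 + (1/4)·(-6) + (1/4)·(-7/2) = 1/8.
y-coordinate: (1/2)·7 + (1/4)·12 + (1/4)·6 = 8.

(1/8, 8)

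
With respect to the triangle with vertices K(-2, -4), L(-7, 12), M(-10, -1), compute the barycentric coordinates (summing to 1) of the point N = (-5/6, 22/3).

Signed area of the reference triangle: [KLM] = ½·((-2)·(12−(-1)) + (-7)·(-1−(-4)) + (-10)·(-4−12)) = ½·(-26 − 21 + 160) = 113/2.
[NLM] = ½·((-5/6)·(12−(-1)) + (-7)·(-1−(22/3)) + (-10)·(22/3−12)) = ½·(-65/6 + 175/3 + 140/3) = 565/12, so the K-coordinate is (565/12)/(113/2) = 5/6.
[KNM] = ½·((-2)·(22/3−(-1)) + (-5/6)·(-1−(-4)) + (-10)·(-4−(22/3))) = ½·(-50/3 − 5/2 + 340/3) = 565/12, so the L-coordinate is 5/6.
[KLN] = ½·((-2)·(12−(22/3)) + (-7)·(22/3−(-4)) + (-5/6)·(-4−12)) = ½·(-28/3 − 238/3 + 40/3) = -113/3, so the M-coordinate is -2/3.

(5/6, 5/6, -2/3)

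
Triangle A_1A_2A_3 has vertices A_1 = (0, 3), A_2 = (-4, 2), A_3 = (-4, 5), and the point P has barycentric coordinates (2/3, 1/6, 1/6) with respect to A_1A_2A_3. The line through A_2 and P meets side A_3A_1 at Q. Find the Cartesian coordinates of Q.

(-4/5, 17/5)

Line A_2P meets A_3A_1 where the A_2-coordinate vanishes; zeroing P's A_2-weight and renormalizing leaves A_3, A_1-weights 1/6 : 2/3 → (1/5, 4/5).
So Q = (1/5)·A_3 + (4/5)·A_1 = (-4/5, 17/5).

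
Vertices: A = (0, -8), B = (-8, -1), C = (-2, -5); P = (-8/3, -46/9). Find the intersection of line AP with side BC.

Barycentric coordinates of P with respect to ABC: (1/3, 2/9, 4/9).
On side BC the A-coordinate is zero; dropping P's A-weight 1/3 and renormalizing the remaining 2/9 : 4/9 gives weights 1/3, 2/3 on B, C.
Q = (1/3)·(-8, -1) + (2/3)·(-2, -5) = (-4, -11/3).

(-4, -11/3)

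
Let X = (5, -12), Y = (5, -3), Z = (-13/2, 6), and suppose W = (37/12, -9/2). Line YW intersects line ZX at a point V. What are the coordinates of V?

Barycentric coordinates of W with respect to XYZ: (1/3, 1/2, 1/6).
On side ZX the Y-coordinate is zero; dropping W's Y-weight 1/2 and renormalizing the remaining 1/6 : 1/3 gives weights 1/3, 2/3 on Z, X.
V = (1/3)·(-13/2, 6) + (2/3)·(5, -12) = (7/6, -6).

(7/6, -6)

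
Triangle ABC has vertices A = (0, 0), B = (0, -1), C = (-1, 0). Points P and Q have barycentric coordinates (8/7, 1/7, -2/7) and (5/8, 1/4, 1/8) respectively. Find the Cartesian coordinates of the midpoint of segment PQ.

(9/112, -11/56)

Barycentric coordinates of the midpoint are the average: (99/112, 11/56, -9/112).
Converting: (99/112)·A + (11/56)·B + (-9/112)·C = (9/112, -11/56).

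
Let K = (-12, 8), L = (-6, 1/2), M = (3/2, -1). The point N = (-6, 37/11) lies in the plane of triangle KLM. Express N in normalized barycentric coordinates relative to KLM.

Signed area of the reference triangle: [KLM] = ½·((-12)·(1/2−(-1)) + (-6)·(-1−8) + (3/2)·(8−(1/2))) = ½·(-18 + 54 + 45/4) = 189/8.
[NLM] = ½·((-6)·(1/2−(-1)) + (-6)·(-1−(37/11)) + (3/2)·(37/11−(1/2))) = ½·(-9 + 288/11 + 189/44) = 945/88, so the K-coordinate is (945/88)/(189/8) = 5/11.
[KNM] = ½·((-12)·(37/11−(-1)) + (-6)·(-1−8) + (3/2)·(8−(37/11))) = ½·(-576/11 + 54 + 153/22) = 189/44, so the L-coordinate is 2/11.
[KLN] = ½·((-12)·(1/2−(37/11)) + (-6)·(37/11−8) + (-6)·(8−(1/2))) = ½·(378/11 + 306/11 − 45) = 189/22, so the M-coordinate is 4/11.

(5/11, 2/11, 4/11)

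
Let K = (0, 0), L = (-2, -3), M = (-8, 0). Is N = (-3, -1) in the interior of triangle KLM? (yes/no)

Barycentric coordinates of N: (3/8, 1/3, 7/24).
The three coordinates are positive, positive, positive; a point is interior exactly when all three are positive.

yes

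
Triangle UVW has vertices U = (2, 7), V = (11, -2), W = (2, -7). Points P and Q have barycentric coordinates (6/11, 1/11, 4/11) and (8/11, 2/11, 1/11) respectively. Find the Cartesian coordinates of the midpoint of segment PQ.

(71/22, 57/22)

Barycentric coordinates of the midpoint are the average: (7/11, 3/22, 5/22).
Converting: (7/11)·U + (3/22)·V + (5/22)·W = (71/22, 57/22).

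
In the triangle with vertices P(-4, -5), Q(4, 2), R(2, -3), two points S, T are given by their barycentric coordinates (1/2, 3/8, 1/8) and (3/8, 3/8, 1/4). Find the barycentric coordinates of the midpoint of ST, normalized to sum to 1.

(7/16, 3/8, 3/16)

Since both coordinate triples sum to 1, the midpoint's barycentrics are the componentwise average.
(1/2+3/8)/2 = 7/16; similarly 3/8 and 3/16.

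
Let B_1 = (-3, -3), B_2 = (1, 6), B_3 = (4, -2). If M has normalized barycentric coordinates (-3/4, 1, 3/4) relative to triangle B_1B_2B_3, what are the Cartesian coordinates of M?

M = (-3/4)·B_1 + 1·B_2 + (3/4)·B_3.
x-coordinate: (-3/4)·(-3) + 1·1 + (3/4)·4 = 25/4.
y-coordinate: (-3/4)·(-3) + 1·6 + (3/4)·(-2) = 27/4.

(25/4, 27/4)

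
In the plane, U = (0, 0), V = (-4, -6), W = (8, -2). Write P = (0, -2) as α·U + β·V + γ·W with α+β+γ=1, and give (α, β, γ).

(4/7, 2/7, 1/7)

Signed area of the reference triangle: [UVW] = ½·(0·(-6−(-2)) + (-4)·(-2−0) + 8·(0−(-6))) = ½·(0 + 8 + 48) = 28.
[PVW] = ½·(0·(-6−(-2)) + (-4)·(-2−(-2)) + 8·(-2−(-6))) = ½·(0 + 0 + 32) = 16, so the U-coordinate is 16/28 = 4/7.
[UPW] = ½·(0·(-2−(-2)) + 0·(-2−0) + 8·(0−(-2))) = ½·(0 + 0 + 16) = 8, so the V-coordinate is 2/7.
[UVP] = ½·(0·(-6−(-2)) + (-4)·(-2−0) + 0·(0−(-6))) = ½·(0 + 8 + 0) = 4, so the W-coordinate is 1/7.
Check: 4/7 + 2/7 + 1/7 = 1.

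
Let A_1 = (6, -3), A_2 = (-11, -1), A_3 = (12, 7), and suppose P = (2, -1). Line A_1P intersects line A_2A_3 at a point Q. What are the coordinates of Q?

(-10/3, 5/3)

Barycentric coordinates of P with respect to A_1A_2A_3: (4/7, 2/7, 1/7).
On side A_2A_3 the A_1-coordinate is zero; dropping P's A_1-weight 4/7 and renormalizing the remaining 2/7 : 1/7 gives weights 2/3, 1/3 on A_2, A_3.
Q = (2/3)·(-11, -1) + (1/3)·(12, 7) = (-10/3, 5/3).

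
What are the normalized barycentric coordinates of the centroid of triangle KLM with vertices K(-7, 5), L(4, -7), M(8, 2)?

(1/3, 1/3, 1/3)

The centroid is the average of the vertices, so each weight is 1/3.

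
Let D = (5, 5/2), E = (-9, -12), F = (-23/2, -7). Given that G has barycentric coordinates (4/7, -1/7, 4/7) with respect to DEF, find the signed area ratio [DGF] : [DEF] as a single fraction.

-1/7

The signed ratio [DGF]/[DEF] equals the barycentric coordinate of G at vertex E, which is -1/7.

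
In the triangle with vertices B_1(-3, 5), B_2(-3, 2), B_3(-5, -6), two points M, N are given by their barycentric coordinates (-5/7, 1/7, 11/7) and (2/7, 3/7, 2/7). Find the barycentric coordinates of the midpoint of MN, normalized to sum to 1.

Since both coordinate triples sum to 1, the midpoint's barycentrics are the componentwise average.
(-5/7+2/7)/2 = -3/14; similarly 2/7 and 13/14.

(-3/14, 2/7, 13/14)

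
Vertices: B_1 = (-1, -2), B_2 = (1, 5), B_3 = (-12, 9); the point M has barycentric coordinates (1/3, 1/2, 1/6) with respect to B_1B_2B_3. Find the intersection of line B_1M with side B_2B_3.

(-9/4, 6)

Line B_1M meets B_2B_3 where the B_1-coordinate vanishes; zeroing M's B_1-weight and renormalizing leaves B_2, B_3-weights 1/2 : 1/6 → (3/4, 1/4).
So N = (3/4)·B_2 + (1/4)·B_3 = (-9/4, 6).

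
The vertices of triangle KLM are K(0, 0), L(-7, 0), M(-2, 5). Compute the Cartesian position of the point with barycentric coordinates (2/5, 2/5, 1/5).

N = (2/5)·K + (2/5)·L + (1/5)·M.
x-coordinate: (2/5)·0 + (2/5)·(-7) + (1/5)·(-2) = -16/5.
y-coordinate: (2/5)·0 + (2/5)·0 + (1/5)·5 = 1.

(-16/5, 1)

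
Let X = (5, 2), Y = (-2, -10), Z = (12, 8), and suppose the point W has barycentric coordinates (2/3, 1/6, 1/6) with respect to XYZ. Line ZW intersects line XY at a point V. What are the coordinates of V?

(18/5, -2/5)

Line ZW meets XY where the Z-coordinate vanishes; zeroing W's Z-weight and renormalizing leaves X, Y-weights 2/3 : 1/6 → (4/5, 1/5).
So V = (4/5)·X + (1/5)·Y = (18/5, -2/5).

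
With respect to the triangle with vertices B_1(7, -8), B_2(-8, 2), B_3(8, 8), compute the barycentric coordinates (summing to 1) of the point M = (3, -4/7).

Signed area of the reference triangle: [B_1B_2B_3] = ½·(7·(2−8) + (-8)·(8−(-8)) + 8·(-8−2)) = ½·(-42 − 128 − 80) = -125.
[MB_2B_3] = ½·(3·(2−8) + (-8)·(8−(-4/7)) + 8·(-4/7−2)) = ½·(-18 − 480/7 − 144/7) = -375/7, so the B_1-coordinate is (-375/7)/(-125) = 3/7.
[B_1MB_3] = ½·(7·(-4/7−8) + 3·(8−(-8)) + 8·(-8−(-4/7))) = ½·(-60 + 48 − 416/7) = -250/7, so the B_2-coordinate is 2/7.
[B_1B_2M] = ½·(7·(2−(-4/7)) + (-8)·(-4/7−(-8)) + 3·(-8−2)) = ½·(18 − 416/7 − 30) = -250/7, so the B_3-coordinate is 2/7.
Check: 3/7 + 2/7 + 2/7 = 1.

(3/7, 2/7, 2/7)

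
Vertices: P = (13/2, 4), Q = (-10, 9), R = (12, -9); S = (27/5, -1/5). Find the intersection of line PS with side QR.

(14/3, -3)

Barycentric coordinates of S with respect to PQR: (2/5, 1/5, 2/5).
On side QR the P-coordinate is zero; dropping S's P-weight 2/5 and renormalizing the remaining 1/5 : 2/5 gives weights 1/3, 2/3 on Q, R.
T = (1/3)·(-10, 9) + (2/3)·(12, -9) = (14/3, -3).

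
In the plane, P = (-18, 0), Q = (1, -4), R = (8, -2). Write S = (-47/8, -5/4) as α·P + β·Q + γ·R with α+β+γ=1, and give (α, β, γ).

(1/2, 1/8, 3/8)

Signed area of the reference triangle: [PQR] = ½·((-18)·(-4−(-2)) + 1·(-2−0) + 8·(0−(-4))) = ½·(36 − 2 + 32) = 33.
[SQR] = ½·((-47/8)·(-4−(-2)) + 1·(-2−(-5/4)) + 8·(-5/4−(-4))) = ½·(47/4 − 3/4 + 22) = 33/2, so the P-coordinate is (33/2)/33 = 1/2.
[PSR] = ½·((-18)·(-5/4−(-2)) + (-47/8)·(-2−0) + 8·(0−(-5/4))) = ½·(-27/2 + 47/4 + 10) = 33/8, so the Q-coordinate is 1/8.
[PQS] = ½·((-18)·(-4−(-5/4)) + 1·(-5/4−0) + (-47/8)·(0−(-4))) = ½·(99/2 − 5/4 − 47/2) = 99/8, so the R-coordinate is 3/8.
Check: 1/2 + 1/8 + 3/8 = 1.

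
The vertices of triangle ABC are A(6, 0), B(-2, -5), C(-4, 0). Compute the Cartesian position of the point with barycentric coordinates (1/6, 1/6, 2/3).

P = (1/6)·A + (1/6)·B + (2/3)·C.
x-coordinate: (1/6)·6 + (1/6)·(-2) + (2/3)·(-4) = -2.
y-coordinate: (1/6)·0 + (1/6)·(-5) + (2/3)·0 = -5/6.

(-2, -5/6)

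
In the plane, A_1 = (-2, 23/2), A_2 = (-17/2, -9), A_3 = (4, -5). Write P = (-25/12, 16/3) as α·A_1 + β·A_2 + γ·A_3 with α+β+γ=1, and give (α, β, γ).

(2/3, 1/6, 1/6)

Signed area of the reference triangle: [A_1A_2A_3] = ½·((-2)·(-9−(-5)) + (-17/2)·(-5−(23/2)) + 4·(23/2−(-9))) = ½·(8 + 561/4 + 82) = 921/8.
[PA_2A_3] = ½·((-25/12)·(-9−(-5)) + (-17/2)·(-5−(16/3)) + 4·(16/3−(-9))) = ½·(25/3 + 527/6 + 172/3) = 307/4, so the A_1-coordinate is (307/4)/(921/8) = 2/3.
[A_1PA_3] = ½·((-2)·(16/3−(-5)) + (-25/12)·(-5−(23/2)) + 4·(23/2−(16/3))) = ½·(-62/3 + 275/8 + 74/3) = 307/16, so the A_2-coordinate is 1/6.
[A_1A_2P] = ½·((-2)·(-9−(16/3)) + (-17/2)·(16/3−(23/2)) + (-25/12)·(23/2−(-9))) = ½·(86/3 + 629/12 − 1025/24) = 307/16, so the A_3-coordinate is 1/6.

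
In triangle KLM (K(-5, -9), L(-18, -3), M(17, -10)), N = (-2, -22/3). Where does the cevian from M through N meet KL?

(-23/2, -6)

Barycentric coordinates of N with respect to KLM: (1/3, 1/3, 1/3).
On side KL the M-coordinate is zero; dropping N's M-weight 1/3 and renormalizing the remaining 1/3 : 1/3 gives weights 1/2, 1/2 on K, L.
J = (1/2)·(-5, -9) + (1/2)·(-18, -3) = (-23/2, -6).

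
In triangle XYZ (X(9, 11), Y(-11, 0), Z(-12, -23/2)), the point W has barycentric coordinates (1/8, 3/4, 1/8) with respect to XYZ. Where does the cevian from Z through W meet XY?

(-57/7, 11/7)

Line ZW meets XY where the Z-coordinate vanishes; zeroing W's Z-weight and renormalizing leaves X, Y-weights 1/8 : 3/4 → (1/7, 6/7).
So V = (1/7)·X + (6/7)·Y = (-57/7, 11/7).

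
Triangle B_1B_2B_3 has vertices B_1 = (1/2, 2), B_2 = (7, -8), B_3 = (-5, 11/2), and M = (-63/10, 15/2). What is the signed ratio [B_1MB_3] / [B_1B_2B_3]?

[B_1B_2B_3] = ½·((1/2)·(-8−(11/2)) + 7·(11/2−2) + (-5)·(2−(-8))) = ½·(-27/4 + 49/2 − 50) = -129/8.
[B_1MB_3] = ½·((1/2)·(15/2−(11/2)) + (-63/10)·(11/2−2) + (-5)·(2−(15/2))) = ½·(1 − 441/20 + 55/2) = 129/40, so the ratio is (129/40)/(-129/8) = -1/5.

-1/5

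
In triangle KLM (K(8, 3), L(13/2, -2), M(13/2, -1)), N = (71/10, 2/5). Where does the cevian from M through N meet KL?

(15/2, 4/3)

Barycentric coordinates of N with respect to KLM: (2/5, 1/5, 2/5).
On side KL the M-coordinate is zero; dropping N's M-weight 2/5 and renormalizing the remaining 2/5 : 1/5 gives weights 2/3, 1/3 on K, L.
J = (2/3)·(8, 3) + (1/3)·(13/2, -2) = (15/2, 4/3).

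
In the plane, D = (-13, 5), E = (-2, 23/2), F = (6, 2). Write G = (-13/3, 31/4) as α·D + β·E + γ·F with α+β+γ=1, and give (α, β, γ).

(1/3, 1/2, 1/6)

Signed area of the reference triangle: [DEF] = ½·((-13)·(23/2−2) + (-2)·(2−5) + 6·(5−(23/2))) = ½·(-247/2 + 6 − 39) = -313/4.
[GEF] = ½·((-13/3)·(23/2−2) + (-2)·(2−(31/4)) + 6·(31/4−(23/2))) = ½·(-247/6 + 23/2 − 45/2) = -313/12, so the D-coordinate is (-313/12)/(-313/4) = 1/3.
[DGF] = ½·((-13)·(31/4−2) + (-13/3)·(2−5) + 6·(5−(31/4))) = ½·(-299/4 + 13 − 33/2) = -313/8, so the E-coordinate is 1/2.
[DEG] = ½·((-13)·(23/2−(31/4)) + (-2)·(31/4−5) + (-13/3)·(5−(23/2))) = ½·(-195/4 − 11/2 + 169/6) = -313/24, so the F-coordinate is 1/6.
Check: 1/3 + 1/2 + 1/6 = 1.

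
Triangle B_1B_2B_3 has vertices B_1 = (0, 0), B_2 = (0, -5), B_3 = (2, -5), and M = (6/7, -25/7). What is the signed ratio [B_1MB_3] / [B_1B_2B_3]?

2/7

[B_1B_2B_3] = ½·(0·(-5−(-5)) + 0·(-5−0) + 2·(0−(-5))) = ½·(0 + 0 + 10) = 5.
[B_1MB_3] = ½·(0·(-25/7−(-5)) + (6/7)·(-5−0) + 2·(0−(-25/7))) = ½·(0 − 30/7 + 50/7) = 10/7, so the ratio is (10/7)/5 = 2/7.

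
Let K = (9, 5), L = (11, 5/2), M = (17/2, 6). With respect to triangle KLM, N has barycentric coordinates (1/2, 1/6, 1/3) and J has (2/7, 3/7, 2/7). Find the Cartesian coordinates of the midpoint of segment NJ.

Barycentric coordinates of the midpoint are the average: (11/28, 25/84, 13/42).
Converting: (11/28)·K + (25/84)·L + (13/42)·M = (793/84, 767/168).

(793/84, 767/168)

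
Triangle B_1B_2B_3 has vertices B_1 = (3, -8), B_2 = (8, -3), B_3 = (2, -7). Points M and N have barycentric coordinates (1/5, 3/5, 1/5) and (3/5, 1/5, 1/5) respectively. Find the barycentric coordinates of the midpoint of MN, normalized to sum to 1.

(2/5, 2/5, 1/5)

Since both coordinate triples sum to 1, the midpoint's barycentrics are the componentwise average.
(1/5+3/5)/2 = 2/5; similarly 2/5 and 1/5.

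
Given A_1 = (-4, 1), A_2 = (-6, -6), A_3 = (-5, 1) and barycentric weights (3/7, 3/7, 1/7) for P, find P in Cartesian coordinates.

P = (3/7)·A_1 + (3/7)·A_2 + (1/7)·A_3.
x-coordinate: (3/7)·(-4) + (3/7)·(-6) + (1/7)·(-5) = -5.
y-coordinate: (3/7)·1 + (3/7)·(-6) + (1/7)·1 = -2.

(-5, -2)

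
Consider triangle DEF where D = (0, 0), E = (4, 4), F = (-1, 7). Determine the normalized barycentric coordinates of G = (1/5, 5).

(1/5, 1/5, 3/5)

Signed area of the reference triangle: [DEF] = ½·(0·(4−7) + 4·(7−0) + (-1)·(0−4)) = ½·(0 + 28 + 4) = 16.
[GEF] = ½·((1/5)·(4−7) + 4·(7−5) + (-1)·(5−4)) = ½·(-3/5 + 8 − 1) = 16/5, so the D-coordinate is (16/5)/16 = 1/5.
[DGF] = ½·(0·(5−7) + (1/5)·(7−0) + (-1)·(0−5)) = ½·(0 + 7/5 + 5) = 16/5, so the E-coordinate is 1/5.
[DEG] = ½·(0·(4−5) + 4·(5−0) + (1/5)·(0−4)) = ½·(0 + 20 − 4/5) = 48/5, so the F-coordinate is 3/5.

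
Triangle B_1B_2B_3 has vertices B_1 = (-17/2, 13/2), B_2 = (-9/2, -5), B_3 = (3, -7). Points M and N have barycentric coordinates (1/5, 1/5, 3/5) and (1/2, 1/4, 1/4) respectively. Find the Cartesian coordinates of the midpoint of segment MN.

(-217/80, -73/40)

Barycentric coordinates of the midpoint are the average: (7/20, 9/40, 17/40).
Converting: (7/20)·B_1 + (9/40)·B_2 + (17/40)·B_3 = (-217/80, -73/40).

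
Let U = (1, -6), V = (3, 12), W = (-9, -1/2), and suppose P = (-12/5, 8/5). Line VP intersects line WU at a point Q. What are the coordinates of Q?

(-33/7, -20/7)

Barycentric coordinates of P with respect to UVW: (3/10, 3/10, 2/5).
On side WU the V-coordinate is zero; dropping P's V-weight 3/10 and renormalizing the remaining 2/5 : 3/10 gives weights 4/7, 3/7 on W, U.
Q = (4/7)·(-9, -1/2) + (3/7)·(1, -6) = (-33/7, -20/7).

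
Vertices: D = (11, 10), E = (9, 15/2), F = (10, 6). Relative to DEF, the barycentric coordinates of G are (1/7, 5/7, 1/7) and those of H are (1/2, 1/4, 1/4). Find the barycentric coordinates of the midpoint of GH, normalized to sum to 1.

(9/28, 27/56, 11/56)

Since both coordinate triples sum to 1, the midpoint's barycentrics are the componentwise average.
(1/7+1/2)/2 = 9/28; similarly 27/56 and 11/56.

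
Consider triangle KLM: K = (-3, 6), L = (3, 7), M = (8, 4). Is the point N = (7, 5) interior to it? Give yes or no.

no

Barycentric coordinates of N: (-2/23, 9/23, 16/23).
The three coordinates are negative, positive, positive; a point is interior exactly when all three are positive.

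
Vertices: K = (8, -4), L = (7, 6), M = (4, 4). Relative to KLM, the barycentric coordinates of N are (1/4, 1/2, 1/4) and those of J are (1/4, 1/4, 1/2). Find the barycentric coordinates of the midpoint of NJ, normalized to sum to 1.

(1/4, 3/8, 3/8)

Since both coordinate triples sum to 1, the midpoint's barycentrics are the componentwise average.
(1/4+1/4)/2 = 1/4; similarly 3/8 and 3/8.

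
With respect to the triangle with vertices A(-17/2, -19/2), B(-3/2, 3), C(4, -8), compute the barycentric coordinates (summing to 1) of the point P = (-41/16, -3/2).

Signed area of the reference triangle: [ABC] = ½·((-17/2)·(3−(-8)) + (-3/2)·(-8−(-19/2)) + 4·(-19/2−3)) = ½·(-187/2 − 9/4 − 50) = -583/8.
[PBC] = ½·((-41/16)·(3−(-8)) + (-3/2)·(-8−(-3/2)) + 4·(-3/2−3)) = ½·(-451/16 + 39/4 − 18) = -583/32, so the A-coordinate is (-583/32)/(-583/8) = 1/4.
[APC] = ½·((-17/2)·(-3/2−(-8)) + (-41/16)·(-8−(-19/2)) + 4·(-19/2−(-3/2))) = ½·(-221/4 − 123/32 − 32) = -2915/64, so the B-coordinate is 5/8.
[ABP] = ½·((-17/2)·(3−(-3/2)) + (-3/2)·(-3/2−(-19/2)) + (-41/16)·(-19/2−3)) = ½·(-153/4 − 12 + 1025/32) = -583/64, so the C-coordinate is 1/8.
Check: 1/4 + 5/8 + 1/8 = 1.

(1/4, 5/8, 1/8)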